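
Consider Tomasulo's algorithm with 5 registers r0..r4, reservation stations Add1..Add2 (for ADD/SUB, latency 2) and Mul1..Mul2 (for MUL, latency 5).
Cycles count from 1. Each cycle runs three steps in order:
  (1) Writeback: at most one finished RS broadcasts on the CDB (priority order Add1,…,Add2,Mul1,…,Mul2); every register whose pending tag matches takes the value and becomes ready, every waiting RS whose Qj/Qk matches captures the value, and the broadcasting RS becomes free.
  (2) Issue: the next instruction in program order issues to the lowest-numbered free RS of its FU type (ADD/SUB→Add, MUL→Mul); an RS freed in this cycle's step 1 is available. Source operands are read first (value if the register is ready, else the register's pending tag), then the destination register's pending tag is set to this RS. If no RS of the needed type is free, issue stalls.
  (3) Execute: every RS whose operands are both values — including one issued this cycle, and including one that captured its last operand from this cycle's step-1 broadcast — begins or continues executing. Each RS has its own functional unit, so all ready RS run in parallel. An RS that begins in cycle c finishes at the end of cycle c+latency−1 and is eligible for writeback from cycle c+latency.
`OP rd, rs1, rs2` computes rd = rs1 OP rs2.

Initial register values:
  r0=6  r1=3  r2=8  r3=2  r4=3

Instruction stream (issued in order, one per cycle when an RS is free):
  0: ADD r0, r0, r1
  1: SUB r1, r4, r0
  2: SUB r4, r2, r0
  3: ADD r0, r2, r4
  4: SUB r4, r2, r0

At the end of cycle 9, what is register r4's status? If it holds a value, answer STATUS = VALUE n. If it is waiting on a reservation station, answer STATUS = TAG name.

  c1: issue ADD r0<-Add1  regs: r0:Add1,r1:3,r2:8,r3:2,r4:3
  c2: issue SUB r1<-Add2  regs: r0:Add1,r1:Add2,r2:8,r3:2,r4:3
  c3: CDB Add1=9; issue SUB r4<-Add1  regs: r0:9,r1:Add2,r2:8,r3:2,r4:Add1
  c4: stall  regs: r0:9,r1:Add2,r2:8,r3:2,r4:Add1
  c5: CDB Add1=-1; issue ADD r0<-Add1  regs: r0:Add1,r1:Add2,r2:8,r3:2,r4:-1
  c6: CDB Add2=-6; issue SUB r4<-Add2  regs: r0:Add1,r1:-6,r2:8,r3:2,r4:Add2
  c7: CDB Add1=7  regs: r0:7,r1:-6,r2:8,r3:2,r4:Add2
  c8: -  regs: r0:7,r1:-6,r2:8,r3:2,r4:Add2
  c9: CDB Add2=1  regs: r0:7,r1:-6,r2:8,r3:2,r4:1

STATUS = VALUE 1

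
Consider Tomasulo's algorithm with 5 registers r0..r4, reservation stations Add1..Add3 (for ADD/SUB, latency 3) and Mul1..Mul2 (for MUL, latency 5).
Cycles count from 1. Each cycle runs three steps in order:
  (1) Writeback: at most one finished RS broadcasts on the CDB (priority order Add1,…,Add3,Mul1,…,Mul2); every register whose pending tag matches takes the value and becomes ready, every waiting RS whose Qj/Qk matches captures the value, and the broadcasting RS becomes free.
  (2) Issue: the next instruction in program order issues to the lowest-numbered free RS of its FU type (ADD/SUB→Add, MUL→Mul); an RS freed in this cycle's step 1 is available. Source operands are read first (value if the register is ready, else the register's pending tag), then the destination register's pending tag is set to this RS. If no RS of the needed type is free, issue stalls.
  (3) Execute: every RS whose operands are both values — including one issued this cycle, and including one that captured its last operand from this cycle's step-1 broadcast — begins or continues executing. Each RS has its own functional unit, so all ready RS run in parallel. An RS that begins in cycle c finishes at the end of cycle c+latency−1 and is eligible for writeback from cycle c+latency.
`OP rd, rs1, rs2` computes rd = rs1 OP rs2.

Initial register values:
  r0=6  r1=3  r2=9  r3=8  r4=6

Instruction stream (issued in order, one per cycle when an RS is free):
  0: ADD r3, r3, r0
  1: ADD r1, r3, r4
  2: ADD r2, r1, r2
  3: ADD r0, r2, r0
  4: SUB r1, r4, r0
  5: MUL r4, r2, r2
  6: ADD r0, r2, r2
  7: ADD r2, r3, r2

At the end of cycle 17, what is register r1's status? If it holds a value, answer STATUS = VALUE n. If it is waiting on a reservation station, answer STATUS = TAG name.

c1: issue ADD r3<-Add1 | r0:6,r1:3,r2:9,r3:Add1,r4:6
c2: issue ADD r1<-Add2 | r0:6,r1:Add2,r2:9,r3:Add1,r4:6
c3: issue ADD r2<-Add3 | r0:6,r1:Add2,r2:Add3,r3:Add1,r4:6
c4: CDB Add1=14; issue ADD r0<-Add1 | r0:Add1,r1:Add2,r2:Add3,r3:14,r4:6
c5: stall | r0:Add1,r1:Add2,r2:Add3,r3:14,r4:6
c6: stall | r0:Add1,r1:Add2,r2:Add3,r3:14,r4:6
c7: CDB Add2=20; issue SUB r1<-Add2 | r0:Add1,r1:Add2,r2:Add3,r3:14,r4:6
c8: issue MUL r4<-Mul1 | r0:Add1,r1:Add2,r2:Add3,r3:14,r4:Mul1
c9: stall | r0:Add1,r1:Add2,r2:Add3,r3:14,r4:Mul1
c10: CDB Add3=29; issue ADD r0<-Add3 | r0:Add3,r1:Add2,r2:29,r3:14,r4:Mul1
c11: stall | r0:Add3,r1:Add2,r2:29,r3:14,r4:Mul1
c12: stall | r0:Add3,r1:Add2,r2:29,r3:14,r4:Mul1
c13: CDB Add1=35; issue ADD r2<-Add1 | r0:Add3,r1:Add2,r2:Add1,r3:14,r4:Mul1
c14: CDB Add3=58 | r0:58,r1:Add2,r2:Add1,r3:14,r4:Mul1
c15: CDB Mul1=841 | r0:58,r1:Add2,r2:Add1,r3:14,r4:841
c16: CDB Add1=43 | r0:58,r1:Add2,r2:43,r3:14,r4:841
c17: CDB Add2=-29 | r0:58,r1:-29,r2:43,r3:14,r4:841

STATUS = VALUE -29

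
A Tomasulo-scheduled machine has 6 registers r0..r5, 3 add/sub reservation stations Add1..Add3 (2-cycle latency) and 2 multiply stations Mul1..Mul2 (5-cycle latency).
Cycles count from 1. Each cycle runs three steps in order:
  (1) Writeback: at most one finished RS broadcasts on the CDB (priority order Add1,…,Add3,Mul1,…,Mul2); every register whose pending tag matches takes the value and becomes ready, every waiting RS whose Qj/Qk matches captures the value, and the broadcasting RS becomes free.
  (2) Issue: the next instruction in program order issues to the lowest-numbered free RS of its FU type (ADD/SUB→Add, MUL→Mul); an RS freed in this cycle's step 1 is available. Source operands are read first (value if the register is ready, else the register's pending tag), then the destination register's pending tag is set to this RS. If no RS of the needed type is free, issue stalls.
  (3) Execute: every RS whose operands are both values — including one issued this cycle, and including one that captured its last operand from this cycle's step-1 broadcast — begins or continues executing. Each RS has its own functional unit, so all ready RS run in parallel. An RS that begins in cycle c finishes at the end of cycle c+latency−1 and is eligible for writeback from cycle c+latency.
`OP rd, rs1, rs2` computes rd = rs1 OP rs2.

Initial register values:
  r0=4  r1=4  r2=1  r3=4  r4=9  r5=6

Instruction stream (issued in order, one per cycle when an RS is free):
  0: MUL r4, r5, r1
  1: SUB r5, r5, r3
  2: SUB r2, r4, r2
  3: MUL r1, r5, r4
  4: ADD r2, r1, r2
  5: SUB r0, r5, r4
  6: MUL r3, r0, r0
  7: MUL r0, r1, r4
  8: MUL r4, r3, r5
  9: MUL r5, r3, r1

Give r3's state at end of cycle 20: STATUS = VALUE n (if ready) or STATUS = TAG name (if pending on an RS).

STATUS = VALUE 484

c1: issue MUL r4<-Mul1 | r0:4,r1:4,r2:1,r3:4,r4:Mul1,r5:6
c2: issue SUB r5<-Add1 | r0:4,r1:4,r2:1,r3:4,r4:Mul1,r5:Add1
c3: issue SUB r2<-Add2 | r0:4,r1:4,r2:Add2,r3:4,r4:Mul1,r5:Add1
c4: CDB Add1=2; issue MUL r1<-Mul2 | r0:4,r1:Mul2,r2:Add2,r3:4,r4:Mul1,r5:2
c5: issue ADD r2<-Add1 | r0:4,r1:Mul2,r2:Add1,r3:4,r4:Mul1,r5:2
c6: CDB Mul1=24; issue SUB r0<-Add3 | r0:Add3,r1:Mul2,r2:Add1,r3:4,r4:24,r5:2
c7: issue MUL r3<-Mul1 | r0:Add3,r1:Mul2,r2:Add1,r3:Mul1,r4:24,r5:2
c8: CDB Add2=23; stall | r0:Add3,r1:Mul2,r2:Add1,r3:Mul1,r4:24,r5:2
c9: CDB Add3=-22; stall | r0:-22,r1:Mul2,r2:Add1,r3:Mul1,r4:24,r5:2
c10: stall | r0:-22,r1:Mul2,r2:Add1,r3:Mul1,r4:24,r5:2
c11: CDB Mul2=48; issue MUL r0<-Mul2 | r0:Mul2,r1:48,r2:Add1,r3:Mul1,r4:24,r5:2
c12: stall | r0:Mul2,r1:48,r2:Add1,r3:Mul1,r4:24,r5:2
c13: CDB Add1=71; stall | r0:Mul2,r1:48,r2:71,r3:Mul1,r4:24,r5:2
c14: CDB Mul1=484; issue MUL r4<-Mul1 | r0:Mul2,r1:48,r2:71,r3:484,r4:Mul1,r5:2
c15: stall | r0:Mul2,r1:48,r2:71,r3:484,r4:Mul1,r5:2
c16: CDB Mul2=1152; issue MUL r5<-Mul2 | r0:1152,r1:48,r2:71,r3:484,r4:Mul1,r5:Mul2
c17: - | r0:1152,r1:48,r2:71,r3:484,r4:Mul1,r5:Mul2
c18: - | r0:1152,r1:48,r2:71,r3:484,r4:Mul1,r5:Mul2
c19: CDB Mul1=968 | r0:1152,r1:48,r2:71,r3:484,r4:968,r5:Mul2
c20: - | r0:1152,r1:48,r2:71,r3:484,r4:968,r5:Mul2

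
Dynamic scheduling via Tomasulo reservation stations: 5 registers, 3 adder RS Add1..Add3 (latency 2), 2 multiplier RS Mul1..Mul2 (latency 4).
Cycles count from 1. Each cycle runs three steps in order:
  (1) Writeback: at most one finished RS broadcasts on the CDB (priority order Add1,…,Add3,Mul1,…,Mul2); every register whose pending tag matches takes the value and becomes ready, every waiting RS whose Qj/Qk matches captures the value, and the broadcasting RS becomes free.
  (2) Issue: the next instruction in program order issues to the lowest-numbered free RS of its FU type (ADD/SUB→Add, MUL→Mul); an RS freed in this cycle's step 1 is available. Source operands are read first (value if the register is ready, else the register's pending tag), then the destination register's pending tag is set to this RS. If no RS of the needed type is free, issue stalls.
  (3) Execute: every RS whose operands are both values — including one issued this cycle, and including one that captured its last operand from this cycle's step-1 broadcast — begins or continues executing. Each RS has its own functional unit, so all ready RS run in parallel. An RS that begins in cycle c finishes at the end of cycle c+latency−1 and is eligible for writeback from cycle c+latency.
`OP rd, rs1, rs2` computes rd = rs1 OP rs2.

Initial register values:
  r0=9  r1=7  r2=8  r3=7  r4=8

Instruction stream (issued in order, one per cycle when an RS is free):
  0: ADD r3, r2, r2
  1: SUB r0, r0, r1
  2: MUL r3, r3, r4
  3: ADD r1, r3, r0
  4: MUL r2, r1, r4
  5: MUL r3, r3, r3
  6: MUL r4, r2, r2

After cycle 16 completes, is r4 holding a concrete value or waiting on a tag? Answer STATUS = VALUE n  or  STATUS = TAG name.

STATUS = TAG Mul1

  c1: issue ADD r3<-Add1  regs: r0:9,r1:7,r2:8,r3:Add1,r4:8
  c2: issue SUB r0<-Add2  regs: r0:Add2,r1:7,r2:8,r3:Add1,r4:8
  c3: CDB Add1=16; issue MUL r3<-Mul1  regs: r0:Add2,r1:7,r2:8,r3:Mul1,r4:8
  c4: CDB Add2=2; issue ADD r1<-Add1  regs: r0:2,r1:Add1,r2:8,r3:Mul1,r4:8
  c5: issue MUL r2<-Mul2  regs: r0:2,r1:Add1,r2:Mul2,r3:Mul1,r4:8
  c6: stall  regs: r0:2,r1:Add1,r2:Mul2,r3:Mul1,r4:8
  c7: CDB Mul1=128; issue MUL r3<-Mul1  regs: r0:2,r1:Add1,r2:Mul2,r3:Mul1,r4:8
  c8: stall  regs: r0:2,r1:Add1,r2:Mul2,r3:Mul1,r4:8
  c9: CDB Add1=130; stall  regs: r0:2,r1:130,r2:Mul2,r3:Mul1,r4:8
  c10: stall  regs: r0:2,r1:130,r2:Mul2,r3:Mul1,r4:8
  c11: CDB Mul1=16384; issue MUL r4<-Mul1  regs: r0:2,r1:130,r2:Mul2,r3:16384,r4:Mul1
  c12: -  regs: r0:2,r1:130,r2:Mul2,r3:16384,r4:Mul1
  c13: CDB Mul2=1040  regs: r0:2,r1:130,r2:1040,r3:16384,r4:Mul1
  c14: -  regs: r0:2,r1:130,r2:1040,r3:16384,r4:Mul1
  c15: -  regs: r0:2,r1:130,r2:1040,r3:16384,r4:Mul1
  c16: -  regs: r0:2,r1:130,r2:1040,r3:16384,r4:Mul1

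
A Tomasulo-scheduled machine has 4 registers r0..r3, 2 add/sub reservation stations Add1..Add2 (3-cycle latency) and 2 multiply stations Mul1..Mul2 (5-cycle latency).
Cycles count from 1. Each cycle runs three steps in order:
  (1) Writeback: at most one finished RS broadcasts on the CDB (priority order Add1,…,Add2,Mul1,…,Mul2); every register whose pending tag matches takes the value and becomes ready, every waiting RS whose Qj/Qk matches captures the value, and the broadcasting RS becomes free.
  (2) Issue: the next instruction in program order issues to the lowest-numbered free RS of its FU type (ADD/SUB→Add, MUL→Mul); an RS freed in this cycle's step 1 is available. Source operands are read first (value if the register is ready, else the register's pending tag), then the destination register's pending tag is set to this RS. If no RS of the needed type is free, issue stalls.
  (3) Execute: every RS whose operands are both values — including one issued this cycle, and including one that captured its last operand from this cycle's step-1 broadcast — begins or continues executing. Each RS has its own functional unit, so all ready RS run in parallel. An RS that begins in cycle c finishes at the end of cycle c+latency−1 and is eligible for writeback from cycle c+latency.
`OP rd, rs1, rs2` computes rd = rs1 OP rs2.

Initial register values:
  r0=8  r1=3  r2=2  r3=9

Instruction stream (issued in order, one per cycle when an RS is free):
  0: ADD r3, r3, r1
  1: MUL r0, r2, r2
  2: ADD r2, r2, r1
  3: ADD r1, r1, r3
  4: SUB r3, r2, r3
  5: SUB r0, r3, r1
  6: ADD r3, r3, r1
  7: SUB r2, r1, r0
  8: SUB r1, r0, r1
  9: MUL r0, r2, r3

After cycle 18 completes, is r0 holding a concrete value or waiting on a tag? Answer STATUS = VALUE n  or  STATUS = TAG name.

STATUS = TAG Mul1

  c1: issue ADD r3<-Add1  regs: r0:8,r1:3,r2:2,r3:Add1
  c2: issue MUL r0<-Mul1  regs: r0:Mul1,r1:3,r2:2,r3:Add1
  c3: issue ADD r2<-Add2  regs: r0:Mul1,r1:3,r2:Add2,r3:Add1
  c4: CDB Add1=12; issue ADD r1<-Add1  regs: r0:Mul1,r1:Add1,r2:Add2,r3:12
  c5: stall  regs: r0:Mul1,r1:Add1,r2:Add2,r3:12
  c6: CDB Add2=5; issue SUB r3<-Add2  regs: r0:Mul1,r1:Add1,r2:5,r3:Add2
  c7: CDB Add1=15; issue SUB r0<-Add1  regs: r0:Add1,r1:15,r2:5,r3:Add2
  c8: CDB Mul1=4; stall  regs: r0:Add1,r1:15,r2:5,r3:Add2
  c9: CDB Add2=-7; issue ADD r3<-Add2  regs: r0:Add1,r1:15,r2:5,r3:Add2
  c10: stall  regs: r0:Add1,r1:15,r2:5,r3:Add2
  c11: stall  regs: r0:Add1,r1:15,r2:5,r3:Add2
  c12: CDB Add1=-22; issue SUB r2<-Add1  regs: r0:-22,r1:15,r2:Add1,r3:Add2
  c13: CDB Add2=8; issue SUB r1<-Add2  regs: r0:-22,r1:Add2,r2:Add1,r3:8
  c14: issue MUL r0<-Mul1  regs: r0:Mul1,r1:Add2,r2:Add1,r3:8
  c15: CDB Add1=37  regs: r0:Mul1,r1:Add2,r2:37,r3:8
  c16: CDB Add2=-37  regs: r0:Mul1,r1:-37,r2:37,r3:8
  c17: -  regs: r0:Mul1,r1:-37,r2:37,r3:8
  c18: -  regs: r0:Mul1,r1:-37,r2:37,r3:8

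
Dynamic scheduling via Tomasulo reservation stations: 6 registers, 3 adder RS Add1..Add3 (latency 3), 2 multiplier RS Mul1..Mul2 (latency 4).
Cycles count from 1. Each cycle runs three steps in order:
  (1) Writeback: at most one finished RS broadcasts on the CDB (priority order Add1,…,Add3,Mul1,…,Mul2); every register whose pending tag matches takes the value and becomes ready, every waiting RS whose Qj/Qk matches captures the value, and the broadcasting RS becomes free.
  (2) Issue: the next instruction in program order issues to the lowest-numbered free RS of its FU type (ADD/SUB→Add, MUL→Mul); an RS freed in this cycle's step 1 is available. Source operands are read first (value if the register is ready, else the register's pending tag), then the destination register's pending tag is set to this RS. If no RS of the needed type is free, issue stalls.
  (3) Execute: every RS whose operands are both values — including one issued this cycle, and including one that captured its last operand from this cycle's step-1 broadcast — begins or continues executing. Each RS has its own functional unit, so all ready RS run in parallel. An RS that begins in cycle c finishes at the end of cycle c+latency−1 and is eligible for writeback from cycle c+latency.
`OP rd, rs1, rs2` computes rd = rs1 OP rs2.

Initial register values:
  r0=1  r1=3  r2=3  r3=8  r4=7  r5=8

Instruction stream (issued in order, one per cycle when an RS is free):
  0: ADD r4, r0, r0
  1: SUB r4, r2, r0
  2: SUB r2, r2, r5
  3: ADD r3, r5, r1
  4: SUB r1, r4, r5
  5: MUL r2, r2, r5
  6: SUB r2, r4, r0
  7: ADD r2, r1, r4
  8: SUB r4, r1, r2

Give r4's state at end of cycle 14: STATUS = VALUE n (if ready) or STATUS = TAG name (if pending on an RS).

STATUS = VALUE -2

c1: issue ADD r4<-Add1 | r0:1,r1:3,r2:3,r3:8,r4:Add1,r5:8
c2: issue SUB r4<-Add2 | r0:1,r1:3,r2:3,r3:8,r4:Add2,r5:8
c3: issue SUB r2<-Add3 | r0:1,r1:3,r2:Add3,r3:8,r4:Add2,r5:8
c4: CDB Add1=2; issue ADD r3<-Add1 | r0:1,r1:3,r2:Add3,r3:Add1,r4:Add2,r5:8
c5: CDB Add2=2; issue SUB r1<-Add2 | r0:1,r1:Add2,r2:Add3,r3:Add1,r4:2,r5:8
c6: CDB Add3=-5; issue MUL r2<-Mul1 | r0:1,r1:Add2,r2:Mul1,r3:Add1,r4:2,r5:8
c7: CDB Add1=11; issue SUB r2<-Add1 | r0:1,r1:Add2,r2:Add1,r3:11,r4:2,r5:8
c8: CDB Add2=-6; issue ADD r2<-Add2 | r0:1,r1:-6,r2:Add2,r3:11,r4:2,r5:8
c9: issue SUB r4<-Add3 | r0:1,r1:-6,r2:Add2,r3:11,r4:Add3,r5:8
c10: CDB Add1=1 | r0:1,r1:-6,r2:Add2,r3:11,r4:Add3,r5:8
c11: CDB Add2=-4 | r0:1,r1:-6,r2:-4,r3:11,r4:Add3,r5:8
c12: CDB Mul1=-40 | r0:1,r1:-6,r2:-4,r3:11,r4:Add3,r5:8
c13: - | r0:1,r1:-6,r2:-4,r3:11,r4:Add3,r5:8
c14: CDB Add3=-2 | r0:1,r1:-6,r2:-4,r3:11,r4:-2,r5:8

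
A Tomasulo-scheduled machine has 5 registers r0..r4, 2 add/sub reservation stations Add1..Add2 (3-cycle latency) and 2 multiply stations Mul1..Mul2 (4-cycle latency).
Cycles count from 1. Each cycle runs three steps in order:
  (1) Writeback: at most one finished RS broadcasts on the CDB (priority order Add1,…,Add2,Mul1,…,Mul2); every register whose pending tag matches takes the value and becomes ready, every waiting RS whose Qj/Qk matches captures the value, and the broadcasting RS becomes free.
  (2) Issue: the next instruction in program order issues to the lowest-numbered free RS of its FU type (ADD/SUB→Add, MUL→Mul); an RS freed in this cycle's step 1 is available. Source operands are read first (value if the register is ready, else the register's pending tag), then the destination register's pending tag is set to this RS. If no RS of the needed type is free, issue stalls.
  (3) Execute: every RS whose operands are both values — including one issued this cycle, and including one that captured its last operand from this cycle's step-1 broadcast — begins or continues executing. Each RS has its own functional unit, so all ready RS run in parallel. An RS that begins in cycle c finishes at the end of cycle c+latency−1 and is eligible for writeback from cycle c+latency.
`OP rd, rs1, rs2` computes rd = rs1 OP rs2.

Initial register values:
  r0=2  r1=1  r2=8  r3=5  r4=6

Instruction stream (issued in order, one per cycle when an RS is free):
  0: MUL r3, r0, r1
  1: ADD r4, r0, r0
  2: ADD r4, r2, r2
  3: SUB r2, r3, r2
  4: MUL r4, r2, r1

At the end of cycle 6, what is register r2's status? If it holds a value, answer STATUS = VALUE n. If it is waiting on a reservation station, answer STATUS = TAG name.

cycle 1: issue MUL r3<-Mul1 // r0:2,r1:1,r2:8,r3:Mul1,r4:6
cycle 2: issue ADD r4<-Add1 // r0:2,r1:1,r2:8,r3:Mul1,r4:Add1
cycle 3: issue ADD r4<-Add2 // r0:2,r1:1,r2:8,r3:Mul1,r4:Add2
cycle 4: stall // r0:2,r1:1,r2:8,r3:Mul1,r4:Add2
cycle 5: CDB Add1=4; issue SUB r2<-Add1 // r0:2,r1:1,r2:Add1,r3:Mul1,r4:Add2
cycle 6: CDB Add2=16; issue MUL r4<-Mul2 // r0:2,r1:1,r2:Add1,r3:Mul1,r4:Mul2

STATUS = TAG Add1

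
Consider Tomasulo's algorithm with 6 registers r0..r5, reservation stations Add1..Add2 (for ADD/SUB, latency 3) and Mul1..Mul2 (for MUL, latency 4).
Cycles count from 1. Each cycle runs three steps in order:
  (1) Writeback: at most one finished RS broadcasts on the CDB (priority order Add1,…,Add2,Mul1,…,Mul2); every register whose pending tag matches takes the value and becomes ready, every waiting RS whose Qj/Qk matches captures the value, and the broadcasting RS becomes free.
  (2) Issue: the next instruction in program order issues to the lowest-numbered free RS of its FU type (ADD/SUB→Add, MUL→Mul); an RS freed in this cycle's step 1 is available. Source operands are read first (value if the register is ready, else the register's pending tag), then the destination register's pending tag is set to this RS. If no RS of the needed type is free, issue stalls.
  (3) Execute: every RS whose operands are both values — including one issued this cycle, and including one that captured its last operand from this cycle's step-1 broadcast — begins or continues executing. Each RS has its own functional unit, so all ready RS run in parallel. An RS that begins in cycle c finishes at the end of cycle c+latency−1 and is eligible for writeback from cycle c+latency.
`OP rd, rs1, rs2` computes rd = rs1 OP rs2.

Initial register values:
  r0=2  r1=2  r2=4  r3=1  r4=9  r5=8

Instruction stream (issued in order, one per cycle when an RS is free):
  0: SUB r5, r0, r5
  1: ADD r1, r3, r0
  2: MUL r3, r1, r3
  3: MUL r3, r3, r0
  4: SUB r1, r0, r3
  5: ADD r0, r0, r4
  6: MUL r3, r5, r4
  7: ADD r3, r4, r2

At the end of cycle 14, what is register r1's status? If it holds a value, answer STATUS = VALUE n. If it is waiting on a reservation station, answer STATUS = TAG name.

STATUS = TAG Add1

cycle 1: issue SUB r5<-Add1 // r0:2,r1:2,r2:4,r3:1,r4:9,r5:Add1
cycle 2: issue ADD r1<-Add2 // r0:2,r1:Add2,r2:4,r3:1,r4:9,r5:Add1
cycle 3: issue MUL r3<-Mul1 // r0:2,r1:Add2,r2:4,r3:Mul1,r4:9,r5:Add1
cycle 4: CDB Add1=-6; issue MUL r3<-Mul2 // r0:2,r1:Add2,r2:4,r3:Mul2,r4:9,r5:-6
cycle 5: CDB Add2=3; issue SUB r1<-Add1 // r0:2,r1:Add1,r2:4,r3:Mul2,r4:9,r5:-6
cycle 6: issue ADD r0<-Add2 // r0:Add2,r1:Add1,r2:4,r3:Mul2,r4:9,r5:-6
cycle 7: stall // r0:Add2,r1:Add1,r2:4,r3:Mul2,r4:9,r5:-6
cycle 8: stall // r0:Add2,r1:Add1,r2:4,r3:Mul2,r4:9,r5:-6
cycle 9: CDB Add2=11; stall // r0:11,r1:Add1,r2:4,r3:Mul2,r4:9,r5:-6
cycle 10: CDB Mul1=3; issue MUL r3<-Mul1 // r0:11,r1:Add1,r2:4,r3:Mul1,r4:9,r5:-6
cycle 11: issue ADD r3<-Add2 // r0:11,r1:Add1,r2:4,r3:Add2,r4:9,r5:-6
cycle 12: - // r0:11,r1:Add1,r2:4,r3:Add2,r4:9,r5:-6
cycle 13: - // r0:11,r1:Add1,r2:4,r3:Add2,r4:9,r5:-6
cycle 14: CDB Add2=13 // r0:11,r1:Add1,r2:4,r3:13,r4:9,r5:-6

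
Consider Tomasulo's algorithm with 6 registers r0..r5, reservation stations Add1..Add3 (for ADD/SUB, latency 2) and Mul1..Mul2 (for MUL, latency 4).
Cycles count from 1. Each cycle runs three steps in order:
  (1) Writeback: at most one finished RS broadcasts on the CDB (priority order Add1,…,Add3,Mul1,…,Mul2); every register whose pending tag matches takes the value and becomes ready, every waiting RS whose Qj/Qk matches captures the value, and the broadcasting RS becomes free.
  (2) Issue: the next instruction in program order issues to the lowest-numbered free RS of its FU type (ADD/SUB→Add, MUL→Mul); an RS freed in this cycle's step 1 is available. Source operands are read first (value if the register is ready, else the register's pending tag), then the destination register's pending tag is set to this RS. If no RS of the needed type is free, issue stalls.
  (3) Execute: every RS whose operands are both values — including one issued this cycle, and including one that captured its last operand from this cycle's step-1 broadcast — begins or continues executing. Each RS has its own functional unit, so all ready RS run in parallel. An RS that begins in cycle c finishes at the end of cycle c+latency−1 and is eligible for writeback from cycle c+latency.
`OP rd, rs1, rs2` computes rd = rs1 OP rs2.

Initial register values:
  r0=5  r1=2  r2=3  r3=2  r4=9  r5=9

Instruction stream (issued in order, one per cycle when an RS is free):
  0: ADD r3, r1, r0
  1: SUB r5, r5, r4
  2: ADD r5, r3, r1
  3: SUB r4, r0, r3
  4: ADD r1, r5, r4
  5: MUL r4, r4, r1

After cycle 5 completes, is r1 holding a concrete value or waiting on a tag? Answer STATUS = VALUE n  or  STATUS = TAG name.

STATUS = TAG Add1

  c1: issue ADD r3<-Add1  regs: r0:5,r1:2,r2:3,r3:Add1,r4:9,r5:9
  c2: issue SUB r5<-Add2  regs: r0:5,r1:2,r2:3,r3:Add1,r4:9,r5:Add2
  c3: CDB Add1=7; issue ADD r5<-Add1  regs: r0:5,r1:2,r2:3,r3:7,r4:9,r5:Add1
  c4: CDB Add2=0; issue SUB r4<-Add2  regs: r0:5,r1:2,r2:3,r3:7,r4:Add2,r5:Add1
  c5: CDB Add1=9; issue ADD r1<-Add1  regs: r0:5,r1:Add1,r2:3,r3:7,r4:Add2,r5:9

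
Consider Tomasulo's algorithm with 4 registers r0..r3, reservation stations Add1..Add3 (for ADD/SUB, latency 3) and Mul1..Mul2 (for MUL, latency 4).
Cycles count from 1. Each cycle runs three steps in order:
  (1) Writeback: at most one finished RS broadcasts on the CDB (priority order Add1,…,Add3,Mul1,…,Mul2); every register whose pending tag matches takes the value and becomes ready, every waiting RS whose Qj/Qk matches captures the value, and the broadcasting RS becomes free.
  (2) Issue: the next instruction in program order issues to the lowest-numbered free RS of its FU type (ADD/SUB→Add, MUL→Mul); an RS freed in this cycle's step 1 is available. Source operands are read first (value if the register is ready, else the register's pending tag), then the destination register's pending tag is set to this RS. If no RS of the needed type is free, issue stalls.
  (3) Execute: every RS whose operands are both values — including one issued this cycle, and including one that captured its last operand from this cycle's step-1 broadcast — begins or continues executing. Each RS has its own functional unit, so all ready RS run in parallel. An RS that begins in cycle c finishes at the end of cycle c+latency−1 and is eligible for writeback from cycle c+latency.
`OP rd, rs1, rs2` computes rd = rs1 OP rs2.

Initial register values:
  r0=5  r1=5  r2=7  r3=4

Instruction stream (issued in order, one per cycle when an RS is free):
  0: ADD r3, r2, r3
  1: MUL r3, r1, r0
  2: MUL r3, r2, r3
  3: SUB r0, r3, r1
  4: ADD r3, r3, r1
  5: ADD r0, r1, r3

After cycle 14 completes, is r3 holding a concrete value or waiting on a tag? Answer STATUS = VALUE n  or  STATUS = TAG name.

  c1: issue ADD r3<-Add1  regs: r0:5,r1:5,r2:7,r3:Add1
  c2: issue MUL r3<-Mul1  regs: r0:5,r1:5,r2:7,r3:Mul1
  c3: issue MUL r3<-Mul2  regs: r0:5,r1:5,r2:7,r3:Mul2
  c4: CDB Add1=11; issue SUB r0<-Add1  regs: r0:Add1,r1:5,r2:7,r3:Mul2
  c5: issue ADD r3<-Add2  regs: r0:Add1,r1:5,r2:7,r3:Add2
  c6: CDB Mul1=25; issue ADD r0<-Add3  regs: r0:Add3,r1:5,r2:7,r3:Add2
  c7: -  regs: r0:Add3,r1:5,r2:7,r3:Add2
  c8: -  regs: r0:Add3,r1:5,r2:7,r3:Add2
  c9: -  regs: r0:Add3,r1:5,r2:7,r3:Add2
  c10: CDB Mul2=175  regs: r0:Add3,r1:5,r2:7,r3:Add2
  c11: -  regs: r0:Add3,r1:5,r2:7,r3:Add2
  c12: -  regs: r0:Add3,r1:5,r2:7,r3:Add2
  c13: CDB Add1=170  regs: r0:Add3,r1:5,r2:7,r3:Add2
  c14: CDB Add2=180  regs: r0:Add3,r1:5,r2:7,r3:180

STATUS = VALUE 180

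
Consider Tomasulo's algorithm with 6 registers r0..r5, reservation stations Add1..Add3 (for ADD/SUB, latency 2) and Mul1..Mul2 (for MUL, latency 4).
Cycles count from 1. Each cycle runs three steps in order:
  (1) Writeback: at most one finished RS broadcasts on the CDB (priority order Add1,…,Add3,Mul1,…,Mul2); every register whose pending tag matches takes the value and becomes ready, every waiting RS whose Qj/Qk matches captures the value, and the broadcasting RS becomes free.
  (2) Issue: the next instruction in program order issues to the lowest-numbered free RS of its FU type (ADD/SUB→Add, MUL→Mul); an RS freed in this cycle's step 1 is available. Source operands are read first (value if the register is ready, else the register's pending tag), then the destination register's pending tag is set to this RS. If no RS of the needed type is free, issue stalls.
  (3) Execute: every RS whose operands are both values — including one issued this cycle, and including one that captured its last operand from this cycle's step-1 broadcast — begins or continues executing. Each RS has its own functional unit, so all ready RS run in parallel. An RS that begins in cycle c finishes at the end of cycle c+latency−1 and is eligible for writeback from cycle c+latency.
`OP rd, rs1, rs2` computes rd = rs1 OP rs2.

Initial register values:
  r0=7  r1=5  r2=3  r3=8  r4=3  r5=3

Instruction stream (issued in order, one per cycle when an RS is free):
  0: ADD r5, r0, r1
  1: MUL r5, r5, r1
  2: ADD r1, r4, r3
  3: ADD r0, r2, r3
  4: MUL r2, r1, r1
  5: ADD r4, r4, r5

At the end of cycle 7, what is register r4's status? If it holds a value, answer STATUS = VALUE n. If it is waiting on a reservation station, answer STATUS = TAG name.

STATUS = TAG Add1

  c1: issue ADD r5<-Add1  regs: r0:7,r1:5,r2:3,r3:8,r4:3,r5:Add1
  c2: issue MUL r5<-Mul1  regs: r0:7,r1:5,r2:3,r3:8,r4:3,r5:Mul1
  c3: CDB Add1=12; issue ADD r1<-Add1  regs: r0:7,r1:Add1,r2:3,r3:8,r4:3,r5:Mul1
  c4: issue ADD r0<-Add2  regs: r0:Add2,r1:Add1,r2:3,r3:8,r4:3,r5:Mul1
  c5: CDB Add1=11; issue MUL r2<-Mul2  regs: r0:Add2,r1:11,r2:Mul2,r3:8,r4:3,r5:Mul1
  c6: CDB Add2=11; issue ADD r4<-Add1  regs: r0:11,r1:11,r2:Mul2,r3:8,r4:Add1,r5:Mul1
  c7: CDB Mul1=60  regs: r0:11,r1:11,r2:Mul2,r3:8,r4:Add1,r5:60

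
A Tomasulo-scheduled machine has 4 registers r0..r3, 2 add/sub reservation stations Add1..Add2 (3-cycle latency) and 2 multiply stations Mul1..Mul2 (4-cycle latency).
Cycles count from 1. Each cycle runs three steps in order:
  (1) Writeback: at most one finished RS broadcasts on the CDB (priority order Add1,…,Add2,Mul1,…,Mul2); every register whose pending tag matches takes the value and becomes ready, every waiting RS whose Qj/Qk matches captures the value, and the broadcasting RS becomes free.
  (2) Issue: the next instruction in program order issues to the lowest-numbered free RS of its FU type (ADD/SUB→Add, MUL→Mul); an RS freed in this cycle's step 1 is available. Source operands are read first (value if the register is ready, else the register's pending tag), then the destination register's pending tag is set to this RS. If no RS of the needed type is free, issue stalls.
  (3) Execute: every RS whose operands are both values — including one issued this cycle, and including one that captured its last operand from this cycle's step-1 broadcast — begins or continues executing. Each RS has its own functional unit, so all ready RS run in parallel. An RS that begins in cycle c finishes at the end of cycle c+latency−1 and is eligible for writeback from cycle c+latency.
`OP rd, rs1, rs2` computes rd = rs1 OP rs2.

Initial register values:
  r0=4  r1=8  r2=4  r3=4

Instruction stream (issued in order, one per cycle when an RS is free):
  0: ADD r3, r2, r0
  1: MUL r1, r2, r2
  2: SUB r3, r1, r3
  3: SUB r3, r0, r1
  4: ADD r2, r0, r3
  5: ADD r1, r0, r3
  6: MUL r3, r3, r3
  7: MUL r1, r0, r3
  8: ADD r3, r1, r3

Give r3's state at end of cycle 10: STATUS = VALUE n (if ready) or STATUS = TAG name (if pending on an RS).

cycle 1: issue ADD r3<-Add1 // r0:4,r1:8,r2:4,r3:Add1
cycle 2: issue MUL r1<-Mul1 // r0:4,r1:Mul1,r2:4,r3:Add1
cycle 3: issue SUB r3<-Add2 // r0:4,r1:Mul1,r2:4,r3:Add2
cycle 4: CDB Add1=8; issue SUB r3<-Add1 // r0:4,r1:Mul1,r2:4,r3:Add1
cycle 5: stall // r0:4,r1:Mul1,r2:4,r3:Add1
cycle 6: CDB Mul1=16; stall // r0:4,r1:16,r2:4,r3:Add1
cycle 7: stall // r0:4,r1:16,r2:4,r3:Add1
cycle 8: stall // r0:4,r1:16,r2:4,r3:Add1
cycle 9: CDB Add1=-12; issue ADD r2<-Add1 // r0:4,r1:16,r2:Add1,r3:-12
cycle 10: CDB Add2=8; issue ADD r1<-Add2 // r0:4,r1:Add2,r2:Add1,r3:-12

STATUS = VALUE -12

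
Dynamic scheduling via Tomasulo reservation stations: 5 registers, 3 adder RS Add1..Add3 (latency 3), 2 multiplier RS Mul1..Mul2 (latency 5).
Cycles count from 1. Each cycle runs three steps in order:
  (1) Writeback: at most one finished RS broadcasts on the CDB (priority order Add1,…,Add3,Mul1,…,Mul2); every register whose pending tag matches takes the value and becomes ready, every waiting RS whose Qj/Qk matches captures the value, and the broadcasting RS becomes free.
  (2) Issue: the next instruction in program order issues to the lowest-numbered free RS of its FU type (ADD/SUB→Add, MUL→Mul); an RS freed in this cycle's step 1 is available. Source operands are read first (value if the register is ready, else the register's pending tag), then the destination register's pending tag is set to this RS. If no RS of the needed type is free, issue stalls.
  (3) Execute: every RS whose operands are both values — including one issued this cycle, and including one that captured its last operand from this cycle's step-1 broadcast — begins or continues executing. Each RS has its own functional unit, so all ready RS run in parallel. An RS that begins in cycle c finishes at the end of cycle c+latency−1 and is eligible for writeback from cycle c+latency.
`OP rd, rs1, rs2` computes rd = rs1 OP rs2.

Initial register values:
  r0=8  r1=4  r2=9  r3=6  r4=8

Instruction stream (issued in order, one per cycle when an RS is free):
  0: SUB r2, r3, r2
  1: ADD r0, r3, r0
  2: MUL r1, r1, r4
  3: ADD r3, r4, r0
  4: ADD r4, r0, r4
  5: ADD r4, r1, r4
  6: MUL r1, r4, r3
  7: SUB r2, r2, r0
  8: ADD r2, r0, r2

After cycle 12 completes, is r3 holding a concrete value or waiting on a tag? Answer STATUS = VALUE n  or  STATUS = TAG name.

STATUS = VALUE 22

cycle 1: issue SUB r2<-Add1 // r0:8,r1:4,r2:Add1,r3:6,r4:8
cycle 2: issue ADD r0<-Add2 // r0:Add2,r1:4,r2:Add1,r3:6,r4:8
cycle 3: issue MUL r1<-Mul1 // r0:Add2,r1:Mul1,r2:Add1,r3:6,r4:8
cycle 4: CDB Add1=-3; issue ADD r3<-Add1 // r0:Add2,r1:Mul1,r2:-3,r3:Add1,r4:8
cycle 5: CDB Add2=14; issue ADD r4<-Add2 // r0:14,r1:Mul1,r2:-3,r3:Add1,r4:Add2
cycle 6: issue ADD r4<-Add3 // r0:14,r1:Mul1,r2:-3,r3:Add1,r4:Add3
cycle 7: issue MUL r1<-Mul2 // r0:14,r1:Mul2,r2:-3,r3:Add1,r4:Add3
cycle 8: CDB Add1=22; issue SUB r2<-Add1 // r0:14,r1:Mul2,r2:Add1,r3:22,r4:Add3
cycle 9: CDB Add2=22; issue ADD r2<-Add2 // r0:14,r1:Mul2,r2:Add2,r3:22,r4:Add3
cycle 10: CDB Mul1=32 // r0:14,r1:Mul2,r2:Add2,r3:22,r4:Add3
cycle 11: CDB Add1=-17 // r0:14,r1:Mul2,r2:Add2,r3:22,r4:Add3
cycle 12: - // r0:14,r1:Mul2,r2:Add2,r3:22,r4:Add3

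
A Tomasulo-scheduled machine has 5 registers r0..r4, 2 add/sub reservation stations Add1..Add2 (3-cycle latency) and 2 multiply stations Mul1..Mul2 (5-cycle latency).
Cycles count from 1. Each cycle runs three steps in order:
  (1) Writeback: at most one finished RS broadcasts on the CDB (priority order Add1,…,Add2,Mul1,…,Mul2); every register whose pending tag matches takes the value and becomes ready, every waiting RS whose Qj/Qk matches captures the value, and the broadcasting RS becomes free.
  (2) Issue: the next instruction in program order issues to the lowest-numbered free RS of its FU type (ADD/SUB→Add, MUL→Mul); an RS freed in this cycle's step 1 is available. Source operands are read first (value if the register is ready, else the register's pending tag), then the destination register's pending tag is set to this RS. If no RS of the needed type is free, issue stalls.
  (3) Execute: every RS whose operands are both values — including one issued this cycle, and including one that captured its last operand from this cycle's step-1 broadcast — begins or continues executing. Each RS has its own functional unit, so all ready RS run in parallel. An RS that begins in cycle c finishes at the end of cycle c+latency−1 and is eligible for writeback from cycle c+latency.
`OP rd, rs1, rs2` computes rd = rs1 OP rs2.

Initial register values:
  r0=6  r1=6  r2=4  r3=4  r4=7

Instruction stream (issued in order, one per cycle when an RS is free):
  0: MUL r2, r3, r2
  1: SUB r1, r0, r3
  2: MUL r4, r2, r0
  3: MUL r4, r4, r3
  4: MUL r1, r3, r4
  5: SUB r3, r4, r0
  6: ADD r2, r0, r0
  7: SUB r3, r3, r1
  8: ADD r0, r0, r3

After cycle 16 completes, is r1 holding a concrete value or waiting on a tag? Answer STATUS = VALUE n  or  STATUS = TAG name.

STATUS = TAG Mul2

c1: issue MUL r2<-Mul1 | r0:6,r1:6,r2:Mul1,r3:4,r4:7
c2: issue SUB r1<-Add1 | r0:6,r1:Add1,r2:Mul1,r3:4,r4:7
c3: issue MUL r4<-Mul2 | r0:6,r1:Add1,r2:Mul1,r3:4,r4:Mul2
c4: stall | r0:6,r1:Add1,r2:Mul1,r3:4,r4:Mul2
c5: CDB Add1=2; stall | r0:6,r1:2,r2:Mul1,r3:4,r4:Mul2
c6: CDB Mul1=16; issue MUL r4<-Mul1 | r0:6,r1:2,r2:16,r3:4,r4:Mul1
c7: stall | r0:6,r1:2,r2:16,r3:4,r4:Mul1
c8: stall | r0:6,r1:2,r2:16,r3:4,r4:Mul1
c9: stall | r0:6,r1:2,r2:16,r3:4,r4:Mul1
c10: stall | r0:6,r1:2,r2:16,r3:4,r4:Mul1
c11: CDB Mul2=96; issue MUL r1<-Mul2 | r0:6,r1:Mul2,r2:16,r3:4,r4:Mul1
c12: issue SUB r3<-Add1 | r0:6,r1:Mul2,r2:16,r3:Add1,r4:Mul1
c13: issue ADD r2<-Add2 | r0:6,r1:Mul2,r2:Add2,r3:Add1,r4:Mul1
c14: stall | r0:6,r1:Mul2,r2:Add2,r3:Add1,r4:Mul1
c15: stall | r0:6,r1:Mul2,r2:Add2,r3:Add1,r4:Mul1
c16: CDB Add2=12; issue SUB r3<-Add2 | r0:6,r1:Mul2,r2:12,r3:Add2,r4:Mul1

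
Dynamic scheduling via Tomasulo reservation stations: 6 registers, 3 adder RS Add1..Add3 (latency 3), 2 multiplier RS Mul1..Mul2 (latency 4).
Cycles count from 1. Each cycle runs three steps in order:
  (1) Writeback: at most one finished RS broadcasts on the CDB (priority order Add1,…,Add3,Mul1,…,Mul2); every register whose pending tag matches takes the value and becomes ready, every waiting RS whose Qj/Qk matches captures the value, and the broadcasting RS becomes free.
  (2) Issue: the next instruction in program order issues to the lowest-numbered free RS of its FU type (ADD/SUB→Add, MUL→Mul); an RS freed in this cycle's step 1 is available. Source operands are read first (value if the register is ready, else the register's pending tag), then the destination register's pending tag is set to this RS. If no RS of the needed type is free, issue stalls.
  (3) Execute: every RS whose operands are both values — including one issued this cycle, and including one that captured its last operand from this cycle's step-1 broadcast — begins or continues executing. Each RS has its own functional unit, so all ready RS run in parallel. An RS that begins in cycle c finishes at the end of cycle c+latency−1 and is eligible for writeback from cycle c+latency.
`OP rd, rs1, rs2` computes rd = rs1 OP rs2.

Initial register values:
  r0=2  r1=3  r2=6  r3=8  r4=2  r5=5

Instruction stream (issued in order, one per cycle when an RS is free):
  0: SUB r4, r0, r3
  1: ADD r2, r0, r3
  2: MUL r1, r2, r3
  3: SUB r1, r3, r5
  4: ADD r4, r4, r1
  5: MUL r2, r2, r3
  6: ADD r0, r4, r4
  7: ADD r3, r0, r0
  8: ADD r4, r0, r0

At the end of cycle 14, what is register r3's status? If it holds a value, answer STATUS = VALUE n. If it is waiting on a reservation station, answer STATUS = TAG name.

  c1: issue SUB r4<-Add1  regs: r0:2,r1:3,r2:6,r3:8,r4:Add1,r5:5
  c2: issue ADD r2<-Add2  regs: r0:2,r1:3,r2:Add2,r3:8,r4:Add1,r5:5
  c3: issue MUL r1<-Mul1  regs: r0:2,r1:Mul1,r2:Add2,r3:8,r4:Add1,r5:5
  c4: CDB Add1=-6; issue SUB r1<-Add1  regs: r0:2,r1:Add1,r2:Add2,r3:8,r4:-6,r5:5
  c5: CDB Add2=10; issue ADD r4<-Add2  regs: r0:2,r1:Add1,r2:10,r3:8,r4:Add2,r5:5
  c6: issue MUL r2<-Mul2  regs: r0:2,r1:Add1,r2:Mul2,r3:8,r4:Add2,r5:5
  c7: CDB Add1=3; issue ADD r0<-Add1  regs: r0:Add1,r1:3,r2:Mul2,r3:8,r4:Add2,r5:5
  c8: issue ADD r3<-Add3  regs: r0:Add1,r1:3,r2:Mul2,r3:Add3,r4:Add2,r5:5
  c9: CDB Mul1=80; stall  regs: r0:Add1,r1:3,r2:Mul2,r3:Add3,r4:Add2,r5:5
  c10: CDB Add2=-3; issue ADD r4<-Add2  regs: r0:Add1,r1:3,r2:Mul2,r3:Add3,r4:Add2,r5:5
  c11: CDB Mul2=80  regs: r0:Add1,r1:3,r2:80,r3:Add3,r4:Add2,r5:5
  c12: -  regs: r0:Add1,r1:3,r2:80,r3:Add3,r4:Add2,r5:5
  c13: CDB Add1=-6  regs: r0:-6,r1:3,r2:80,r3:Add3,r4:Add2,r5:5
  c14: -  regs: r0:-6,r1:3,r2:80,r3:Add3,r4:Add2,r5:5

STATUS = TAG Add3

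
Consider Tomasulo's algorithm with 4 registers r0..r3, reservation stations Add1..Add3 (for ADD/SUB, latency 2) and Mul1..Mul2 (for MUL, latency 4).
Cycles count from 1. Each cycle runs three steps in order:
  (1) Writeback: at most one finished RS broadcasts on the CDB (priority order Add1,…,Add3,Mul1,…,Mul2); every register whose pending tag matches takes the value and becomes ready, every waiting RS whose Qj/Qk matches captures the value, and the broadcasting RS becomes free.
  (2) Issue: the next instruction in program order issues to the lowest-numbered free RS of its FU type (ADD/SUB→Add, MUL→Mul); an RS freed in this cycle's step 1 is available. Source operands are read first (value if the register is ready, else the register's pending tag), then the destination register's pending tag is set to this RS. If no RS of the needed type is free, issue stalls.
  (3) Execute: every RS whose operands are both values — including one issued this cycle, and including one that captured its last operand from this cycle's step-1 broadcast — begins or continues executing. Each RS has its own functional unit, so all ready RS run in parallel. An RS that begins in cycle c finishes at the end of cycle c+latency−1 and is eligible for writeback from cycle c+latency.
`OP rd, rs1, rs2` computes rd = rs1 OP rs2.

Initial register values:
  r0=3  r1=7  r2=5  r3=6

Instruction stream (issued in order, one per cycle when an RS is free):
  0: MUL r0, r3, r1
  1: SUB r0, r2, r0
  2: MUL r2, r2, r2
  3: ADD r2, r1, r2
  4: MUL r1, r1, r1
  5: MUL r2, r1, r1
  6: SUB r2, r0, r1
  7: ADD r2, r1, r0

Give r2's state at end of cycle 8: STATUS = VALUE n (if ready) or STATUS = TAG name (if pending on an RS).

STATUS = TAG Mul2

  c1: issue MUL r0<-Mul1  regs: r0:Mul1,r1:7,r2:5,r3:6
  c2: issue SUB r0<-Add1  regs: r0:Add1,r1:7,r2:5,r3:6
  c3: issue MUL r2<-Mul2  regs: r0:Add1,r1:7,r2:Mul2,r3:6
  c4: issue ADD r2<-Add2  regs: r0:Add1,r1:7,r2:Add2,r3:6
  c5: CDB Mul1=42; issue MUL r1<-Mul1  regs: r0:Add1,r1:Mul1,r2:Add2,r3:6
  c6: stall  regs: r0:Add1,r1:Mul1,r2:Add2,r3:6
  c7: CDB Add1=-37; stall  regs: r0:-37,r1:Mul1,r2:Add2,r3:6
  c8: CDB Mul2=25; issue MUL r2<-Mul2  regs: r0:-37,r1:Mul1,r2:Mul2,r3:6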